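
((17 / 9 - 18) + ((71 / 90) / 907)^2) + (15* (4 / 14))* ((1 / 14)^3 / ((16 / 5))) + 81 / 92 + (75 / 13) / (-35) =-1178320019870581831 / 76539024720849600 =-15.40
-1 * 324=-324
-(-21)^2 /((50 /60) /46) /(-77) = 17388 /55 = 316.15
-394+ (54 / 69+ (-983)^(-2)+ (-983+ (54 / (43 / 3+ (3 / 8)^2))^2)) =-233821347576881326 / 171637415062127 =-1362.30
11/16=0.69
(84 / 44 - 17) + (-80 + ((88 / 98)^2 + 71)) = -614969 / 26411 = -23.28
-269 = -269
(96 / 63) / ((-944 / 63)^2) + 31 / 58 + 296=239484357 / 807592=296.54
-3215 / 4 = -803.75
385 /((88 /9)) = 315 /8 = 39.38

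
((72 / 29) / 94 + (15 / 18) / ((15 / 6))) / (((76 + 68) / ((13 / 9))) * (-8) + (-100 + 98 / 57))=-363337 / 904762126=-0.00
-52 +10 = -42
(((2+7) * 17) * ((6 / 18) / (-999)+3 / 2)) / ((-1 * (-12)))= 152813 / 7992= 19.12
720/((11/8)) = 523.64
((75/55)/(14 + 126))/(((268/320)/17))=1020/5159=0.20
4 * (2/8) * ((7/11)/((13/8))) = 56/143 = 0.39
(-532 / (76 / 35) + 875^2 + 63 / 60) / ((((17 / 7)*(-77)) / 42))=-321460041 / 1870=-171903.77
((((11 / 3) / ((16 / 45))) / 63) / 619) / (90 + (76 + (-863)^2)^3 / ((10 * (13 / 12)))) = 143 / 20627133931318694967936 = 0.00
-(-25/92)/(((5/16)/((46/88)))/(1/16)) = 5/176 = 0.03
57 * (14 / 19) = 42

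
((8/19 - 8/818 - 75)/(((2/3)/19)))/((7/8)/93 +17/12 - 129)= 646865964/38820235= 16.66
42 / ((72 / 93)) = 217 / 4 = 54.25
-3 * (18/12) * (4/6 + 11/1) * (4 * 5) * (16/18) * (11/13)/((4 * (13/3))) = -7700/169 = -45.56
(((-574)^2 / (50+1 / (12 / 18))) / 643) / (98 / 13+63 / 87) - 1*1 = 6017367 / 29471905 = 0.20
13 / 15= 0.87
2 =2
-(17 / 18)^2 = -289 / 324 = -0.89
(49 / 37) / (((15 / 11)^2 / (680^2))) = 109662784 / 333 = 329317.67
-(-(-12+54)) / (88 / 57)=1197 / 44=27.20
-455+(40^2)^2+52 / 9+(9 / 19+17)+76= 437699167 / 171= 2559644.25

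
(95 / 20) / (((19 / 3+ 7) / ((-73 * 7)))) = -182.04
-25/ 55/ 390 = -1/ 858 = -0.00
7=7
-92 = -92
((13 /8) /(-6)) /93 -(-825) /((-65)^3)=-0.01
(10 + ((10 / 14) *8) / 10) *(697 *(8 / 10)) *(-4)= -825248 / 35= -23578.51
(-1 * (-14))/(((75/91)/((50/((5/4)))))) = 10192/15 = 679.47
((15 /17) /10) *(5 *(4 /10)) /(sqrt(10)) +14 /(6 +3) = 3 *sqrt(10) /170 +14 /9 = 1.61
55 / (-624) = -55 / 624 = -0.09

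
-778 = -778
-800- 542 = -1342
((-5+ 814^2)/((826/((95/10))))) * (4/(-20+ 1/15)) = -1529.22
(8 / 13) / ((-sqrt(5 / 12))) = -16* sqrt(15) / 65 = -0.95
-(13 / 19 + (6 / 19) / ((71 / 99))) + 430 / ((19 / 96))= 154177 / 71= 2171.51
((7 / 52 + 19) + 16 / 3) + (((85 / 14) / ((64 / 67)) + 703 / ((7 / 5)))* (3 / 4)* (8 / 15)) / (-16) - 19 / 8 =2622331 / 279552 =9.38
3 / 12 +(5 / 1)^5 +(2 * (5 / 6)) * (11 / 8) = 75061 / 24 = 3127.54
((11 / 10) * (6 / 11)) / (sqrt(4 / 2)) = 3 * sqrt(2) / 10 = 0.42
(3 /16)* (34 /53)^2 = 867 /11236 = 0.08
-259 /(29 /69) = -17871 /29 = -616.24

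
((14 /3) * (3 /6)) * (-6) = -14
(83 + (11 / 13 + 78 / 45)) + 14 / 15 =3374 / 39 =86.51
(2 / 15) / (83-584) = -2 / 7515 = -0.00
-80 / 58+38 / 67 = -1578 / 1943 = -0.81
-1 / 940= -0.00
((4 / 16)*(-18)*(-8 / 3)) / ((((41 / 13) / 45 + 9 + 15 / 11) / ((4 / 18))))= 17160 / 67141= 0.26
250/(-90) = -25/9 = -2.78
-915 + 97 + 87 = -731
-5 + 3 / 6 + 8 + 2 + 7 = 25 / 2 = 12.50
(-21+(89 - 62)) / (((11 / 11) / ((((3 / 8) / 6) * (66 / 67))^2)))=3267 / 143648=0.02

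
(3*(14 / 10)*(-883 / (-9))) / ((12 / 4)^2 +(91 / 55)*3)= 67991 / 2304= 29.51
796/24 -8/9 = 581/18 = 32.28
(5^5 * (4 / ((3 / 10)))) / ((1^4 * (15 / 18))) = 50000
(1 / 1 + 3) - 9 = -5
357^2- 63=127386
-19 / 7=-2.71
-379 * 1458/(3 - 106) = 552582/103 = 5364.87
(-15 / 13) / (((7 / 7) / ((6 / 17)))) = -90 / 221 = -0.41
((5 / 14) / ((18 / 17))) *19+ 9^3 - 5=184063 / 252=730.41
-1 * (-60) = 60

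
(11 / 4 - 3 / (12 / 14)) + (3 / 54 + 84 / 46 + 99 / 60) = 2879 / 1035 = 2.78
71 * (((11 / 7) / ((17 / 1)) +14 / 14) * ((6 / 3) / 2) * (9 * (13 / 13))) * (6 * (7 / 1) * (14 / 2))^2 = 1025748360 / 17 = 60338138.82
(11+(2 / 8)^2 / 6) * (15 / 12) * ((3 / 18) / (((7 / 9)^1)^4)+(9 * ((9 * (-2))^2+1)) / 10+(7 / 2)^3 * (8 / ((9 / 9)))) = 1152831395 / 131712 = 8752.67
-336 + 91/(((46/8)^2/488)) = 532784/529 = 1007.15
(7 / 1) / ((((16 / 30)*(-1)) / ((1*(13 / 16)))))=-1365 / 128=-10.66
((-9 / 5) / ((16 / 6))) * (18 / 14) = -243 / 280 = -0.87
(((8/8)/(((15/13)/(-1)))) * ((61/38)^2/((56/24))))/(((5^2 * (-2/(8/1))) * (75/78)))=0.16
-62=-62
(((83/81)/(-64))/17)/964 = -83/84955392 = -0.00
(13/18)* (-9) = -13/2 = -6.50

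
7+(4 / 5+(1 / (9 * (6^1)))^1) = 7.82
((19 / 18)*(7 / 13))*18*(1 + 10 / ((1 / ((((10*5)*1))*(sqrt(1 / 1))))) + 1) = 66766 / 13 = 5135.85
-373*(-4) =1492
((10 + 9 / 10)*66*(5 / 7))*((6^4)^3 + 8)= 7829886091368 / 7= 1118555155909.71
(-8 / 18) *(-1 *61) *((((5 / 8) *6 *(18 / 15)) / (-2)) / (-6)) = 61 / 6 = 10.17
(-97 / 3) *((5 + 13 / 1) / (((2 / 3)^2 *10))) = -2619 / 20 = -130.95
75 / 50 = 3 / 2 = 1.50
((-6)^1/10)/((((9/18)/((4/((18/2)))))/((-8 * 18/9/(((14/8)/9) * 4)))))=384/35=10.97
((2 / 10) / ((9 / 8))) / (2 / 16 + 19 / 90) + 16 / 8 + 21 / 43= 15699 / 5203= 3.02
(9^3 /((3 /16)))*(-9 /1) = -34992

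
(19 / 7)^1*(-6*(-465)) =53010 / 7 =7572.86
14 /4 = 3.50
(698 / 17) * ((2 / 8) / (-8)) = -1.28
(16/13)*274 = 4384/13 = 337.23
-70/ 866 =-35/ 433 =-0.08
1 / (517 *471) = 1 / 243507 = 0.00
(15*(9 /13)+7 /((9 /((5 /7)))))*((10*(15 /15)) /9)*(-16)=-204800 /1053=-194.49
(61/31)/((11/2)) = 122/341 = 0.36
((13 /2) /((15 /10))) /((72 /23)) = 299 /216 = 1.38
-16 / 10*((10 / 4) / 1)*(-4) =16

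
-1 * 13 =-13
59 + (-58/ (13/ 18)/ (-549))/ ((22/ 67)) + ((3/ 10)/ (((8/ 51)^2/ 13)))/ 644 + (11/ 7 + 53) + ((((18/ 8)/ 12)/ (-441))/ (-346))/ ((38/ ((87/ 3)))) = 114.26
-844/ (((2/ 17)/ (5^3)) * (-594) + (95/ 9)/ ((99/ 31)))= -1598008500/ 5199617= -307.33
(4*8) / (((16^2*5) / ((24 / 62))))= 3 / 310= 0.01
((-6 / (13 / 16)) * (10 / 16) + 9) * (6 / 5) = 342 / 65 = 5.26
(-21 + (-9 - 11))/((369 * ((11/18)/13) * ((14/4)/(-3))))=156/77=2.03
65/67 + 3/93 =1.00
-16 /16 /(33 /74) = -74 /33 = -2.24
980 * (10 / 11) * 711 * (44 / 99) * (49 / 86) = 75871600 / 473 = 160405.07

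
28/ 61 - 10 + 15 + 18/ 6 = 516/ 61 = 8.46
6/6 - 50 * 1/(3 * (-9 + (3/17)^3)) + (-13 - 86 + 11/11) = -95.15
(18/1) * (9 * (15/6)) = 405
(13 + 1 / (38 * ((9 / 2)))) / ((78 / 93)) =34472 / 2223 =15.51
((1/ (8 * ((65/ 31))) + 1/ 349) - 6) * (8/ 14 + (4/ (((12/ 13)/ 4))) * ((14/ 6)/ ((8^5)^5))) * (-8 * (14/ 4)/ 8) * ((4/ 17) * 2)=366375132166884506871892904209/ 65561652802305515823688581120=5.59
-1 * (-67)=67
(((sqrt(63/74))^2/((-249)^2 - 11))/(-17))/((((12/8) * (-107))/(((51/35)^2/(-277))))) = -459/11896657424750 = -0.00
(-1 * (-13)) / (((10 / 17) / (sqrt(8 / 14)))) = 221 * sqrt(7) / 35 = 16.71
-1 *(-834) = 834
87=87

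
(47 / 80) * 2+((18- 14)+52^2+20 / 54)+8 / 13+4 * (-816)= -553.84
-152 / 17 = -8.94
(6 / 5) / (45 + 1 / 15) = 9 / 338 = 0.03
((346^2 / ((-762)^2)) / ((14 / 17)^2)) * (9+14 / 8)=371927683 / 113806224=3.27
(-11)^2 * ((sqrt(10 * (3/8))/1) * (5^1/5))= 121 * sqrt(15)/2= 234.32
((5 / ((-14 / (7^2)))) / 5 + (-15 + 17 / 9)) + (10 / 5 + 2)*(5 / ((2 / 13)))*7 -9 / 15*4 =80189 / 90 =890.99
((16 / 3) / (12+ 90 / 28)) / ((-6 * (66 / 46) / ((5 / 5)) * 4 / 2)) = -1288 / 63261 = -0.02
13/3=4.33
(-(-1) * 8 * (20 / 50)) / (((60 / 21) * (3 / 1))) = 28 / 75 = 0.37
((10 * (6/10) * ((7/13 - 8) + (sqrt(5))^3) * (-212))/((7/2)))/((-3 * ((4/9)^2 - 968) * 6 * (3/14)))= 92538/127387 - 4770 * sqrt(5)/9799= -0.36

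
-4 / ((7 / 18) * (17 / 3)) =-216 / 119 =-1.82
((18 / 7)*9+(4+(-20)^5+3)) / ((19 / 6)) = -134398734 / 133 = -1010516.80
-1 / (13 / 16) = -16 / 13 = -1.23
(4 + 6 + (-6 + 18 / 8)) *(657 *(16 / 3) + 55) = 22243.75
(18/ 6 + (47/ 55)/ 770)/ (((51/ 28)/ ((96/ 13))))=12.17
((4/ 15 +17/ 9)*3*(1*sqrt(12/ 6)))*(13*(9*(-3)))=-11349*sqrt(2)/ 5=-3209.98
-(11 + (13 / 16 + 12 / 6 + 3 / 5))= -1153 / 80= -14.41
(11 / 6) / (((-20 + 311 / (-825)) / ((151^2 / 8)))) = -68973025 / 268976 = -256.43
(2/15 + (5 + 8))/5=197/75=2.63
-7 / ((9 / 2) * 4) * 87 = -33.83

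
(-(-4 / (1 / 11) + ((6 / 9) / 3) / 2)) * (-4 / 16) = -395 / 36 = -10.97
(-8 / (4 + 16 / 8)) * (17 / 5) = -68 / 15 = -4.53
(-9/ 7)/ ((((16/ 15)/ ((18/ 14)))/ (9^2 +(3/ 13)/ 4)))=-5121225/ 40768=-125.62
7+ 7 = 14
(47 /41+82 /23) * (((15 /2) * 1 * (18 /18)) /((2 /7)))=466515 /3772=123.68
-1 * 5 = -5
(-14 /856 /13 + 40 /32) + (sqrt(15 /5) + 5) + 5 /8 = sqrt(3) + 76491 /11128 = 8.61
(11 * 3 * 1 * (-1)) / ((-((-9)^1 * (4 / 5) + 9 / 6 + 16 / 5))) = -66 / 5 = -13.20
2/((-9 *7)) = -2/63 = -0.03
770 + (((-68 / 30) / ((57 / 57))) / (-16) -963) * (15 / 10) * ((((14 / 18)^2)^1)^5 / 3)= 611719719609593 / 836828256240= 731.00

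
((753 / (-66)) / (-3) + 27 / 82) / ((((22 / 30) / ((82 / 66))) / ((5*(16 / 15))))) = 447280 / 11979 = 37.34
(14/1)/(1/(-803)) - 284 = -11526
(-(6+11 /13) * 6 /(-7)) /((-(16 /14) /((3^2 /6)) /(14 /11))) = -5607 /572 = -9.80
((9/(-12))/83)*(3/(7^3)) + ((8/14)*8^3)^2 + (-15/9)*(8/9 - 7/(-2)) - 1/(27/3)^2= 789484976041/9223956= 85590.71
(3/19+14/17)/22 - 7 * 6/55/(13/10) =-50143/92378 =-0.54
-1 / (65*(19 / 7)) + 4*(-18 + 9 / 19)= -70.11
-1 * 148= -148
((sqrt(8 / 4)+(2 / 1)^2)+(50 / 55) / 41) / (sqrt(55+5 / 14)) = sqrt(434) * (451 * sqrt(2)+1814) / 69905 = 0.73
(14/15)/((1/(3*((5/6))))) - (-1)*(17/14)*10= 304/21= 14.48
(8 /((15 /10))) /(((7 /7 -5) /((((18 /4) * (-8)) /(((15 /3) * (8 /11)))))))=66 /5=13.20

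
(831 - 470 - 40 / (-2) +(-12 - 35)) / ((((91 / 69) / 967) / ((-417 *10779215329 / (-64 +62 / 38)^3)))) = 76341998993458723272926 / 16824955875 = 4537426401628.45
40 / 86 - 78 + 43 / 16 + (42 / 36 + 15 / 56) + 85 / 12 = -319443 / 4816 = -66.33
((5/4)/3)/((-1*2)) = -5/24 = -0.21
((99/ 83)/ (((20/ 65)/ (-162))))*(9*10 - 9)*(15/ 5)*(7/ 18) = -19702683/ 332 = -59345.43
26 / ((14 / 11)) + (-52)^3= -984113 / 7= -140587.57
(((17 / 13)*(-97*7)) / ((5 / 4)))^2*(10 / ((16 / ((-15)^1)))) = -799445094 / 169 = -4730444.34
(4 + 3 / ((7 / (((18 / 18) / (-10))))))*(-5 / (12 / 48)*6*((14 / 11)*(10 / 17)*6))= -2133.05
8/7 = 1.14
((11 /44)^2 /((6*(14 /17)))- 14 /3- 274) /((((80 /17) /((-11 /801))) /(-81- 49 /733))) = -693589004009 /10521423360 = -65.92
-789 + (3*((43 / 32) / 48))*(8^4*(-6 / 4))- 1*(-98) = -1207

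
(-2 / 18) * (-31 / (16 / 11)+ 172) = -2411 / 144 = -16.74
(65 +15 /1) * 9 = 720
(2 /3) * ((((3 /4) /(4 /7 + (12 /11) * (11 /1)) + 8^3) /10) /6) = 36049 /6336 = 5.69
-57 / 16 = -3.56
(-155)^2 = 24025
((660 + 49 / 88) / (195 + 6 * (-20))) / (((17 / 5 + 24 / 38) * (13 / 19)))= 20984569 / 6572280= 3.19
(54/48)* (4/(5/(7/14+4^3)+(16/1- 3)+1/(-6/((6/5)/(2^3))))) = 23220/67351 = 0.34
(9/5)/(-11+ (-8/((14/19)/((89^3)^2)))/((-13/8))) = 273/503607708172145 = 0.00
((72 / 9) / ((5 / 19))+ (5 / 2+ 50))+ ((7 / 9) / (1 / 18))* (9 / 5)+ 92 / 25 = 5589 / 50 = 111.78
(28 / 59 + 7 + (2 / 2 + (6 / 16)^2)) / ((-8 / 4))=-32531 / 7552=-4.31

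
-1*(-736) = 736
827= 827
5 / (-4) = -5 / 4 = -1.25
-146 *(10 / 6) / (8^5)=-365 / 49152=-0.01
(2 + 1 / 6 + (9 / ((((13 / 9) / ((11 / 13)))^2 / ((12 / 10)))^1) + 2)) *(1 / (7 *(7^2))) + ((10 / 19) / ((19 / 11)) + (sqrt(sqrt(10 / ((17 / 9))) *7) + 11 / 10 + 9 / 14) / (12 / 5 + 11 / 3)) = 65242861499 / 106095261090 + 15 *10^(1 / 4) *17^(3 / 4) *sqrt(21) / 1547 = 1.28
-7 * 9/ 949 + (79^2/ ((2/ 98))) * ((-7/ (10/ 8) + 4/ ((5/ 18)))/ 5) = 12769359029/ 23725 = 538223.77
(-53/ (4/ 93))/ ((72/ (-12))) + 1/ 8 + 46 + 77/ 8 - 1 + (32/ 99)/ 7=1442389/ 5544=260.17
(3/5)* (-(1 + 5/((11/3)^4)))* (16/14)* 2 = -722208/512435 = -1.41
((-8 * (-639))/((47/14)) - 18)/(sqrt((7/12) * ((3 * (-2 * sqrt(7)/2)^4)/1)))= 162.49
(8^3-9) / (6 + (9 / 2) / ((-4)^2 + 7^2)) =65390 / 789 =82.88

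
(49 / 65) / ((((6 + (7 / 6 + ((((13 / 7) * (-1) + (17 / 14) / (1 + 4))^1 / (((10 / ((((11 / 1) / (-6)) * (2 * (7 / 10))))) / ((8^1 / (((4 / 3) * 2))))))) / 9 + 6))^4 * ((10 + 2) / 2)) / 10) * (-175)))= -612360000000000 / 242937147592540939213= -0.00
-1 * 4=-4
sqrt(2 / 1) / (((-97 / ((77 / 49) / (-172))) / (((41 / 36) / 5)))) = 451* sqrt(2) / 21021840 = 0.00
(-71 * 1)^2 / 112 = 5041 / 112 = 45.01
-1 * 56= -56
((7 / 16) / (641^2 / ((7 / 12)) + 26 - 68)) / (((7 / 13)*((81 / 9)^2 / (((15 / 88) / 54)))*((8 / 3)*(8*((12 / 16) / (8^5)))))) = 1820 / 19767949641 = 0.00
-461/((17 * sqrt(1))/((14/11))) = -6454/187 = -34.51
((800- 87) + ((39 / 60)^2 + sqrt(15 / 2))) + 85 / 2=sqrt(30) / 2 + 302369 / 400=758.66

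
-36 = -36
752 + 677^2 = 459081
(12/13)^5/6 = 0.11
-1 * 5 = -5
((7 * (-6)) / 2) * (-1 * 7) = 147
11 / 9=1.22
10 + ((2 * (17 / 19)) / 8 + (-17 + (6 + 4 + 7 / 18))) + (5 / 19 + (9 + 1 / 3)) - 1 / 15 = 44947 / 3420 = 13.14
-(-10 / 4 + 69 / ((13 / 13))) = -133 / 2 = -66.50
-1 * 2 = -2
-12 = -12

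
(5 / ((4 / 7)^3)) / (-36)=-1715 / 2304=-0.74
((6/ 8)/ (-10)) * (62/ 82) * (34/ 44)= -0.04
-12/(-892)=3/223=0.01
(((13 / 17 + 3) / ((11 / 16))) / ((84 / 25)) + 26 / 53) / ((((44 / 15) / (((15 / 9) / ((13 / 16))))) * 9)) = 44130200 / 267864597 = 0.16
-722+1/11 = -7941/11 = -721.91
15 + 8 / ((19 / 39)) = 597 / 19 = 31.42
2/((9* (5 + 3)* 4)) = 1/144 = 0.01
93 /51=31 /17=1.82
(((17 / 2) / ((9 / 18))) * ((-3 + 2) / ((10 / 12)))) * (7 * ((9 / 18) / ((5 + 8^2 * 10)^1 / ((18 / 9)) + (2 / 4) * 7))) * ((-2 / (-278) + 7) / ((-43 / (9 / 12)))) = 521577 / 19485020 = 0.03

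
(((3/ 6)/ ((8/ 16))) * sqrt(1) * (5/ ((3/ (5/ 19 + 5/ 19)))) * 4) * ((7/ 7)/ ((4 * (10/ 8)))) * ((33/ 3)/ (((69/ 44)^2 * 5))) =170368/ 271377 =0.63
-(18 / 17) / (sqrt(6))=-0.43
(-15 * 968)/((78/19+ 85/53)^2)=-14723991480/33051001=-445.49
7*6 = 42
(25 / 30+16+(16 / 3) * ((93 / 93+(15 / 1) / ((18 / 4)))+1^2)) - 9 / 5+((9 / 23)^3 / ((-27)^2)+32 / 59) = 2844005059 / 64606770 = 44.02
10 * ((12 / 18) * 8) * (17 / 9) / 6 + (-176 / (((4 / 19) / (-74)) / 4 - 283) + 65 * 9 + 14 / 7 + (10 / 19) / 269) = 3687520887767 / 6100985367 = 604.41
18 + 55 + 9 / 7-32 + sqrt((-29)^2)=499 / 7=71.29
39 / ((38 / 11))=429 / 38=11.29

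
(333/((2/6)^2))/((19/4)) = 11988/19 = 630.95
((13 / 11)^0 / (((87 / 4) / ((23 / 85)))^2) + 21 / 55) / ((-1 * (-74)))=229774409 / 44514424350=0.01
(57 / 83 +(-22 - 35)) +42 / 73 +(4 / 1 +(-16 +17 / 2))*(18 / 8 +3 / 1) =-3592401 / 48472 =-74.11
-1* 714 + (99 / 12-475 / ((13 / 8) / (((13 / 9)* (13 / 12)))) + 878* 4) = 253675 / 108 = 2348.84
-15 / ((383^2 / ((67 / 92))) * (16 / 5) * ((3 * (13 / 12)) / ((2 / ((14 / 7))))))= -5025 / 701760176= -0.00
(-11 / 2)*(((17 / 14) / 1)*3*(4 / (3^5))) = -187 / 567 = -0.33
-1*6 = -6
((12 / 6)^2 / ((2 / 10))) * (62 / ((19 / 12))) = 14880 / 19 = 783.16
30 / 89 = 0.34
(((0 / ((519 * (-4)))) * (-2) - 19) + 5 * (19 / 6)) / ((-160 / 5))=19 / 192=0.10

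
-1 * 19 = -19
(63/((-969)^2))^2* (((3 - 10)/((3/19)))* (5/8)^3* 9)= -128625/293309715968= -0.00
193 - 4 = 189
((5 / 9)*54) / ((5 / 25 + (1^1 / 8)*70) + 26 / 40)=25 / 8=3.12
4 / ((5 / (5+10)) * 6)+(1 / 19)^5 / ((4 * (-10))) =198087919 / 99043960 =2.00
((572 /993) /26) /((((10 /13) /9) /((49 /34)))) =21021 /56270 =0.37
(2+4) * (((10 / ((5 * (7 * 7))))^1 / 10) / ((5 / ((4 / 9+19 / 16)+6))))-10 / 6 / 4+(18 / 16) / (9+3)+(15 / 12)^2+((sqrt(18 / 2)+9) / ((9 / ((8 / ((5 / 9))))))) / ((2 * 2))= 34031 / 5600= 6.08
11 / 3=3.67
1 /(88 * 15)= 1 /1320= 0.00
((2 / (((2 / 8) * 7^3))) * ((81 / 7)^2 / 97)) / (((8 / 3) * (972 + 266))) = 19683 / 2018285402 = 0.00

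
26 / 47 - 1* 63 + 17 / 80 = -234001 / 3760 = -62.23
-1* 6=-6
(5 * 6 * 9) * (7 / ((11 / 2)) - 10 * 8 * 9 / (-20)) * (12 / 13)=9289.51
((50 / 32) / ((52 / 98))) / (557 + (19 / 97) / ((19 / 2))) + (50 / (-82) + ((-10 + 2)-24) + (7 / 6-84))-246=-999251988445 / 2764658208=-361.44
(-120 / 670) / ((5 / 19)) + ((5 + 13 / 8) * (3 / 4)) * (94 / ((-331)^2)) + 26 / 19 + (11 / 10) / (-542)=2086550898551 / 3023734597040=0.69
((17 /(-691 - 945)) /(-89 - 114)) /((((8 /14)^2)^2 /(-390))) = -1137045 /6072832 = -0.19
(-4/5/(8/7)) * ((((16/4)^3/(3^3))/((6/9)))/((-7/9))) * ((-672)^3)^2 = 1473450739199115264/5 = 294690147839823052.80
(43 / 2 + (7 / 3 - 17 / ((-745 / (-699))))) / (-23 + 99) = 35237 / 339720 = 0.10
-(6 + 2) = -8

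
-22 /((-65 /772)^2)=-13111648 /4225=-3103.35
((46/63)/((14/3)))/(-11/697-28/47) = -32759/128037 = -0.26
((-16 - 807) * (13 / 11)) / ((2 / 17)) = -181883 / 22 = -8267.41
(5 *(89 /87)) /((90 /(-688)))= -30616 /783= -39.10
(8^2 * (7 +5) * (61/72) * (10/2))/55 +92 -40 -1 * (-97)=6869/33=208.15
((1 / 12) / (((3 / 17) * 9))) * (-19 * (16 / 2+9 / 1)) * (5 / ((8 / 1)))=-27455 / 2592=-10.59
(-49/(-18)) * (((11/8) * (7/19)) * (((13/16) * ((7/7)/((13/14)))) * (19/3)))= 26411/3456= 7.64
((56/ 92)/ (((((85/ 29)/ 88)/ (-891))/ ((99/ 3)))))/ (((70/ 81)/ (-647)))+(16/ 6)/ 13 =153364986512288/ 381225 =402295197.09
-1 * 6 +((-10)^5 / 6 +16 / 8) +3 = -50003 / 3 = -16667.67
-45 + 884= 839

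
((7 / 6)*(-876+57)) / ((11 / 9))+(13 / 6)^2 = -307723 / 396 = -777.08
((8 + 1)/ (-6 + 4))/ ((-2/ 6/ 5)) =135/ 2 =67.50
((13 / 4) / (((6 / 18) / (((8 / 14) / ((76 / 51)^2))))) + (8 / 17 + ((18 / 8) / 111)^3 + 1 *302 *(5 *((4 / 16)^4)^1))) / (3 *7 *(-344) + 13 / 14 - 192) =-2472749930027 / 2065307128567744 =-0.00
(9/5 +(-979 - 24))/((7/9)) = -45054/35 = -1287.26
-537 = -537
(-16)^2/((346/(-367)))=-46976/173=-271.54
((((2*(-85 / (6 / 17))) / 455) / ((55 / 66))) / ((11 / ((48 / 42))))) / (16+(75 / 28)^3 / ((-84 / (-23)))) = -58003456 / 9344242765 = -0.01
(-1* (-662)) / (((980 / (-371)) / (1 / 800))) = -17543 / 56000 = -0.31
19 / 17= 1.12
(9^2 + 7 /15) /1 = 1222 /15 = 81.47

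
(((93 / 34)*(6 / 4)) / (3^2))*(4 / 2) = 31 / 34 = 0.91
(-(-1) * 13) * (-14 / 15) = -182 / 15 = -12.13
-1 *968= -968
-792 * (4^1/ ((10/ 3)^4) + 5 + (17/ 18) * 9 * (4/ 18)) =-3426038/ 625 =-5481.66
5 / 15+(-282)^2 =238573 / 3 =79524.33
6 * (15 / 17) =90 / 17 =5.29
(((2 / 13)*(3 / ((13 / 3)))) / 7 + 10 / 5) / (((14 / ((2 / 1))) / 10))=23840 / 8281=2.88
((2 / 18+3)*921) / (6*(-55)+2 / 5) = -10745 / 1236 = -8.69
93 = 93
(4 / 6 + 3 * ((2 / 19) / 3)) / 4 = 11 / 57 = 0.19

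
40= 40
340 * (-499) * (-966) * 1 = 163891560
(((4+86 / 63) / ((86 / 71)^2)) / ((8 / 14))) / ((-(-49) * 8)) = 851929 / 52186176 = 0.02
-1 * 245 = -245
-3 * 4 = -12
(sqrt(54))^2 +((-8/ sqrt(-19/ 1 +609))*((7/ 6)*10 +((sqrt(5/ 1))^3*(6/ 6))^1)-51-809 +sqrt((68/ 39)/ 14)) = -806-28*sqrt(590)/ 177-20*sqrt(118)/ 59 +sqrt(9282)/ 273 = -813.17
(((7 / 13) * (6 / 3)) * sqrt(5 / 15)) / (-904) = -7 * sqrt(3) / 17628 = -0.00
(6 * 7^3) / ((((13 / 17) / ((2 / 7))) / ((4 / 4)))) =9996 / 13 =768.92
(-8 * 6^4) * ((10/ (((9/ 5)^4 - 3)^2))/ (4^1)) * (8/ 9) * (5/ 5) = -250000000/ 609961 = -409.86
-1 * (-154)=154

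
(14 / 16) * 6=21 / 4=5.25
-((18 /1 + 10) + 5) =-33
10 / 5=2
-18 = -18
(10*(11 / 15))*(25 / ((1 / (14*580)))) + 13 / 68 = 303688039 / 204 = 1488666.86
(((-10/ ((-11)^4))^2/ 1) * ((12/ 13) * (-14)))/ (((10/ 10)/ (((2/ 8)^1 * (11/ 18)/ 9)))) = -700/ 6839997021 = -0.00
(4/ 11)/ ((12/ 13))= 13/ 33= 0.39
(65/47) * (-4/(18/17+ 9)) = -4420/8037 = -0.55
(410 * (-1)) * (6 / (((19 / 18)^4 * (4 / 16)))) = -1032963840 / 130321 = -7926.30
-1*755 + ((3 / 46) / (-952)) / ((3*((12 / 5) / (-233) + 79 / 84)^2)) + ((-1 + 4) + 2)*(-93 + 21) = -3612368900333660 / 3239792659039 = -1115.00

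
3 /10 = 0.30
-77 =-77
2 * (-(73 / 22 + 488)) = -982.64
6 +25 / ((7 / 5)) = 167 / 7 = 23.86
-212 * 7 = -1484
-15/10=-3/2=-1.50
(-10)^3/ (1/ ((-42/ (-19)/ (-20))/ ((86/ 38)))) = 48.84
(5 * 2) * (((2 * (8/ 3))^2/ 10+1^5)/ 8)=173/ 36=4.81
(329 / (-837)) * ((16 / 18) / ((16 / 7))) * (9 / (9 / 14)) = -16121 / 7533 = -2.14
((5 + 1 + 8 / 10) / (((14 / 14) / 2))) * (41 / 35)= 2788 / 175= 15.93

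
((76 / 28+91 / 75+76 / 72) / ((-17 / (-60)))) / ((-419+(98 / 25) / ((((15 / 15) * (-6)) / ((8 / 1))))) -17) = -78485 / 1968974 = -0.04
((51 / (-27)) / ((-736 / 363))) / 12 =2057 / 26496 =0.08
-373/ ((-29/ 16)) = 5968/ 29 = 205.79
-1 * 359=-359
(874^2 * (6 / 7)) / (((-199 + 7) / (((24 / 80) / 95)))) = -10.77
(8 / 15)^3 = 512 / 3375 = 0.15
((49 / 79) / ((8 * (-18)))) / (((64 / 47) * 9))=-2303 / 6552576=-0.00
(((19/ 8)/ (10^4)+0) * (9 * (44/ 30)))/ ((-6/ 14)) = -1463/ 200000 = -0.01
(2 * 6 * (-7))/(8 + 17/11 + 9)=-77/17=-4.53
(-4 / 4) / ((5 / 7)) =-1.40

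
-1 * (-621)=621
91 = 91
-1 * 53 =-53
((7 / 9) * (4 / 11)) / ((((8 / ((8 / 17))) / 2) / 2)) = 112 / 1683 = 0.07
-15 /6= -5 /2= -2.50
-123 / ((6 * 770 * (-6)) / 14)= 41 / 660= 0.06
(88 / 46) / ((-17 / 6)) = -264 / 391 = -0.68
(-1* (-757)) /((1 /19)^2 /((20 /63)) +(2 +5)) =5465540 /50603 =108.01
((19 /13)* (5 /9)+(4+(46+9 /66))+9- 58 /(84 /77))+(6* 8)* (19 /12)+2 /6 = 106969 /1287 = 83.11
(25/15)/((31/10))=50/93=0.54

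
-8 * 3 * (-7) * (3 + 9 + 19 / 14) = 2244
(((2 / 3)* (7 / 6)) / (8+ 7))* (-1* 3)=-0.16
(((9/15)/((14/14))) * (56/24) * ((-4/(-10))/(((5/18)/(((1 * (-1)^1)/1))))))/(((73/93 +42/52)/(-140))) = 17061408/96275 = 177.22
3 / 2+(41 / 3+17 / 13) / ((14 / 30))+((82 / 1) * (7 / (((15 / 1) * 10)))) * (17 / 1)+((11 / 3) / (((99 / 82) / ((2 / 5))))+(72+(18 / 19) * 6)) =177.54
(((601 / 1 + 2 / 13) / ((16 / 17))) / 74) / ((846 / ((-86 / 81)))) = -1904255 / 175792032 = -0.01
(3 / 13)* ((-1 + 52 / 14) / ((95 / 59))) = 177 / 455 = 0.39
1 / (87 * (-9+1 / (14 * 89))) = -1246 / 975531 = -0.00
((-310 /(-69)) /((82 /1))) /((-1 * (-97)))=155 /274413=0.00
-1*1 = -1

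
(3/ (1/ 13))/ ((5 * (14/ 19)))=741/ 70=10.59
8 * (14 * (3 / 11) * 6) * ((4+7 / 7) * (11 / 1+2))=11912.73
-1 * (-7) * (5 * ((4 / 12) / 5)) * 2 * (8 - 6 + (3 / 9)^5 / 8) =27223 / 2916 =9.34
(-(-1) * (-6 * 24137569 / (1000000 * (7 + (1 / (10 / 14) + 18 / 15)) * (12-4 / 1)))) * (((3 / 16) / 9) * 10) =-24137569 / 61440000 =-0.39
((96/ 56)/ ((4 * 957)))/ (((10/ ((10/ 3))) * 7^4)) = 1/ 16084299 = 0.00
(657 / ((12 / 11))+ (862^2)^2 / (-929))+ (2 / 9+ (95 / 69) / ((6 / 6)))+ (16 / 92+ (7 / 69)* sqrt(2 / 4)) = -457150246933309 / 769212+ 7* sqrt(2) / 138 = -594309822.10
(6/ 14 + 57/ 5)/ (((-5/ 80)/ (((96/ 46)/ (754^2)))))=-3456/ 4974515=-0.00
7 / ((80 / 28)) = 49 / 20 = 2.45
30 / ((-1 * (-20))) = 3 / 2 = 1.50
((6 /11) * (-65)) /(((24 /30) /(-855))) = 833625 /22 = 37892.05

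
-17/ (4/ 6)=-51/ 2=-25.50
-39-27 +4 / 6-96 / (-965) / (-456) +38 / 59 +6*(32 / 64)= -200200573 / 3245295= -61.69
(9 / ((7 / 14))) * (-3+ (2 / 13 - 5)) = -1836 / 13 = -141.23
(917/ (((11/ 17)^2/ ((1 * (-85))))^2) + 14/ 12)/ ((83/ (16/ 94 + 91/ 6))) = 14359530757240025/ 2056123476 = 6983788.15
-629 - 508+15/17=-19314/17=-1136.12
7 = 7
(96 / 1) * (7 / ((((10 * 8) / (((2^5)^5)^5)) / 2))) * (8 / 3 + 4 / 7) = 2313920095062381551550947000000000000000.00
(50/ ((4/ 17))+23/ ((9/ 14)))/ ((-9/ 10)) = -22345/ 81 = -275.86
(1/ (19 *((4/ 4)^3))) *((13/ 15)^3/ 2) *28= 30758/ 64125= 0.48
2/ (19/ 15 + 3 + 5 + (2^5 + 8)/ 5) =30/ 259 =0.12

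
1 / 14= 0.07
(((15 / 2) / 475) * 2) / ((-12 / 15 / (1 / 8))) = -3 / 608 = -0.00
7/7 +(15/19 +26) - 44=-308/19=-16.21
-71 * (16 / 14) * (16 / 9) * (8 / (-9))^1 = 72704 / 567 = 128.23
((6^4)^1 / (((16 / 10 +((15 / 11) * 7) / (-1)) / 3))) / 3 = -71280 / 437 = -163.11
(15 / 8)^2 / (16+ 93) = 0.03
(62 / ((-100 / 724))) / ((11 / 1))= -11222 / 275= -40.81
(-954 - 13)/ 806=-1.20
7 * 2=14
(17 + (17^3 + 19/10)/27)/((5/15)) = 5971/10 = 597.10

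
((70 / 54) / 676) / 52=35 / 949104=0.00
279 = 279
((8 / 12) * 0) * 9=0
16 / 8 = 2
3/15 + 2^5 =161/5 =32.20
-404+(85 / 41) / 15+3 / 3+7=-48691 / 123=-395.86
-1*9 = -9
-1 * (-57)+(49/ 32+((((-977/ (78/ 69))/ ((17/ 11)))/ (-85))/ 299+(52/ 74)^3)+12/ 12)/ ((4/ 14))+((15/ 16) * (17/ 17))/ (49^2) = 127639732968230187/ 1900780018679360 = 67.15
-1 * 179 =-179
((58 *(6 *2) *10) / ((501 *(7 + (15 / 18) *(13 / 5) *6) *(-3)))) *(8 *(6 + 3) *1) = -16.67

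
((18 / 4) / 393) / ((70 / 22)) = 0.00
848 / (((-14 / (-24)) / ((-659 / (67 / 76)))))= -1086683.97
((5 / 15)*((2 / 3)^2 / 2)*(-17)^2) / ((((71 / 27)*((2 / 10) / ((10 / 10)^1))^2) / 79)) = 1141550 / 71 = 16078.17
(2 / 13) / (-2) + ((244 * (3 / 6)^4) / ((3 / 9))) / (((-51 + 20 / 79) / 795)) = -149429131 / 208468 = -716.80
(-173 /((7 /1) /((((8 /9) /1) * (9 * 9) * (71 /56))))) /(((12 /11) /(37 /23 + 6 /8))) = -12565509 /2576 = -4877.91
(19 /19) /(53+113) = 1 /166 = 0.01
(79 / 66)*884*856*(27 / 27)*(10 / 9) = 298898080 / 297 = 1006390.84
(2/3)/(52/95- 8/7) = -665/594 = -1.12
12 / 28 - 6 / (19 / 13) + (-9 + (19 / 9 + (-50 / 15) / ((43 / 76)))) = -847061 / 51471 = -16.46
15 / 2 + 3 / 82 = 309 / 41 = 7.54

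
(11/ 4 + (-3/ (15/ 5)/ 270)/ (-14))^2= 6754801/ 893025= 7.56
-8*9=-72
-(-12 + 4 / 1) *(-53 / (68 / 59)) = -6254 / 17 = -367.88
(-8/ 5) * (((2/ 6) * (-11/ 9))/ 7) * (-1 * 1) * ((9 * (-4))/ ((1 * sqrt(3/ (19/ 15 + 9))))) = 352 * sqrt(770)/ 1575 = 6.20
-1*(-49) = 49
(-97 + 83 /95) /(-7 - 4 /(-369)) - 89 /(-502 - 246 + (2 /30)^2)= 6427243953 /463304455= 13.87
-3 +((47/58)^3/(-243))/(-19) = -2702392489/900832104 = -3.00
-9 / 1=-9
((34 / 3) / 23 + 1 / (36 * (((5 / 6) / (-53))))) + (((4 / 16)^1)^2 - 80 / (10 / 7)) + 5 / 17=-1780373 / 31280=-56.92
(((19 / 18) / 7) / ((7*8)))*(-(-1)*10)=95 / 3528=0.03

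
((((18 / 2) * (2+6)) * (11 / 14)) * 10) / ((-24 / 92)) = -15180 / 7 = -2168.57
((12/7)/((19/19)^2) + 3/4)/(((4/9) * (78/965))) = 199755/2912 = 68.60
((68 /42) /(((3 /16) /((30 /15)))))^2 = 1183744 /3969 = 298.25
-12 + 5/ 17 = -199/ 17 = -11.71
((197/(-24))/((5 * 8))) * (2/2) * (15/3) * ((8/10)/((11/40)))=-197/66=-2.98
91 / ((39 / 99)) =231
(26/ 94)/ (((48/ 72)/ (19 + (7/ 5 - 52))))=-3081/ 235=-13.11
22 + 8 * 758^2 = 4596534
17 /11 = 1.55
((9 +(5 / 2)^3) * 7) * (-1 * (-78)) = 53781 / 4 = 13445.25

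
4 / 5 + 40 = 204 / 5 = 40.80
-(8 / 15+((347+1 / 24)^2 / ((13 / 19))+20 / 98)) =-322929134687 / 1834560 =-176025.39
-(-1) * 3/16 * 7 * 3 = 63/16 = 3.94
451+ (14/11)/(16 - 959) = 4678209/10373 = 451.00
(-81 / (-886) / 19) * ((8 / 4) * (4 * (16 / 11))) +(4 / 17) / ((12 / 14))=1560602 / 4721937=0.33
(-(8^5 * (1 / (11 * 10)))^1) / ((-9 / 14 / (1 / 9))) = 229376 / 4455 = 51.49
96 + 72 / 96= 387 / 4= 96.75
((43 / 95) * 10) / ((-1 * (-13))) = 86 / 247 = 0.35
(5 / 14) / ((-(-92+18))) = 5 / 1036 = 0.00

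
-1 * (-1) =1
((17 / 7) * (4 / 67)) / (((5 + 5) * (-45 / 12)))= -136 / 35175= -0.00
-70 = -70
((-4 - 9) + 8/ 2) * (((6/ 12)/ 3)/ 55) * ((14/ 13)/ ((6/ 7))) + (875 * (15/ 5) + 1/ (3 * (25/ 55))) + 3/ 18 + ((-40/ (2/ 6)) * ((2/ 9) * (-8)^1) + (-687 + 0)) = 4616467/ 2145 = 2152.20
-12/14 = -6/7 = -0.86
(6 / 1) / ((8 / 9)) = 27 / 4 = 6.75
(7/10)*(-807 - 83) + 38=-585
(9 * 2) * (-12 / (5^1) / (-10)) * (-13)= -1404 / 25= -56.16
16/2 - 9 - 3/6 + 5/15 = -1.17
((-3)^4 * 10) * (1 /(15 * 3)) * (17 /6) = 51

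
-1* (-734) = 734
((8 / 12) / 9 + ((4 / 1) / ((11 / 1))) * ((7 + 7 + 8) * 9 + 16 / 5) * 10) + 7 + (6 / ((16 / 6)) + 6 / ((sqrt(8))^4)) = 7042979 / 9504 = 741.05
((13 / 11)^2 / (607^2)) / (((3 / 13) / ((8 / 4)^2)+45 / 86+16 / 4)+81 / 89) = 33631676 / 48717027938447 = 0.00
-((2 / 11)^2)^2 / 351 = -16 / 5138991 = -0.00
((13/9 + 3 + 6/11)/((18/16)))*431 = 1703312/891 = 1911.69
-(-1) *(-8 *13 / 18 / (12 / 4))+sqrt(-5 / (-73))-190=-5182 / 27+sqrt(365) / 73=-191.66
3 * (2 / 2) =3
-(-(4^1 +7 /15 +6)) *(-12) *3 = -1884 /5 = -376.80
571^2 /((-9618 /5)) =-1630205 /9618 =-169.50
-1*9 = -9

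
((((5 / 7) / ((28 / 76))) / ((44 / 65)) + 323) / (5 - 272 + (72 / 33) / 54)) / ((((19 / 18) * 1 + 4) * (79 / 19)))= -56907603 / 979990102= -0.06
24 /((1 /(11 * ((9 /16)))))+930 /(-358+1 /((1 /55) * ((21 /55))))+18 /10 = 6557679 /44930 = 145.95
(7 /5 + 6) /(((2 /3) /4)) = 222 /5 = 44.40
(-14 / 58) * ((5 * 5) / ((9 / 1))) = -175 / 261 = -0.67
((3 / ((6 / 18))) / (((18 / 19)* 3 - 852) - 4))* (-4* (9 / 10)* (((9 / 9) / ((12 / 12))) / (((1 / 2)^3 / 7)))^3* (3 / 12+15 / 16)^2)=9404.74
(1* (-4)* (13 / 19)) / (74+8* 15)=-26 / 1843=-0.01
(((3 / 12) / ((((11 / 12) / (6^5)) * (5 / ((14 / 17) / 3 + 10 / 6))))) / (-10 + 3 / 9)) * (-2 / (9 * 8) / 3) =1944 / 2465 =0.79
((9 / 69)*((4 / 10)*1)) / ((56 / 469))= 201 / 460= 0.44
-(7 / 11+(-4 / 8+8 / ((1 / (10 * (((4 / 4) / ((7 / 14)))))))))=-3523 / 22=-160.14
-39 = -39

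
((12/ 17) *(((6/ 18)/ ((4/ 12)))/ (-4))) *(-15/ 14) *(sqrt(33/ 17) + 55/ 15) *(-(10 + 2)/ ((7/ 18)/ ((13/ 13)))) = -17820/ 833 -4860 *sqrt(561)/ 14161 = -29.52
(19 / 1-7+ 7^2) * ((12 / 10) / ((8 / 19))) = 173.85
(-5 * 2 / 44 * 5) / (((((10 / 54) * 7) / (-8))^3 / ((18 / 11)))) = 90699264 / 207515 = 437.07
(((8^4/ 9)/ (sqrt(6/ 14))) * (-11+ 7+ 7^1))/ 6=2048 * sqrt(21)/ 27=347.60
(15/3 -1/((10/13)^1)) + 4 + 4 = 117/10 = 11.70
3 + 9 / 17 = 60 / 17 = 3.53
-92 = -92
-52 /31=-1.68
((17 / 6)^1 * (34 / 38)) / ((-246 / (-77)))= 22253 / 28044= 0.79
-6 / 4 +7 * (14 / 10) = 83 / 10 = 8.30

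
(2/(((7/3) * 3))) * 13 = 26/7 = 3.71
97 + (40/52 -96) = 23/13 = 1.77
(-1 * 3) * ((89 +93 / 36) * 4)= -1099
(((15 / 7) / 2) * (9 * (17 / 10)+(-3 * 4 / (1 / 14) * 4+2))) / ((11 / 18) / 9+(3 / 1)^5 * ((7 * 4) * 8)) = -1590921 / 123451930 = -0.01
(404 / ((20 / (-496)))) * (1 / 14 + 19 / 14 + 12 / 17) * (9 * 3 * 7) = -343558368 / 85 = -4041863.15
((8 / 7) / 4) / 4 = 1 / 14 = 0.07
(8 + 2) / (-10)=-1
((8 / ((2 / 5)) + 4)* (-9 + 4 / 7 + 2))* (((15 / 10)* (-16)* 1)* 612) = 15863040 / 7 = 2266148.57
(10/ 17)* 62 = 620/ 17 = 36.47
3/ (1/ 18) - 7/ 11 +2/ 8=2359/ 44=53.61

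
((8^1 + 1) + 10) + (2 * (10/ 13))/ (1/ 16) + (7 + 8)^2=268.62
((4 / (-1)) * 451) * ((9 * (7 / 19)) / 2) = -56826 / 19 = -2990.84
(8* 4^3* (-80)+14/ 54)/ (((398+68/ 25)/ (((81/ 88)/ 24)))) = -27647825/ 7052672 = -3.92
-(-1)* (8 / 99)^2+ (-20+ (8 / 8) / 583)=-10384777 / 519453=-19.99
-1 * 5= -5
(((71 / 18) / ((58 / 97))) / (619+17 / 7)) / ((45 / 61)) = 2940749 / 204363000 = 0.01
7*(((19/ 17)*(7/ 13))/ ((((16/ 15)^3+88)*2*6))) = 1047375/ 266168864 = 0.00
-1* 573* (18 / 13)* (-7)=72198 / 13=5553.69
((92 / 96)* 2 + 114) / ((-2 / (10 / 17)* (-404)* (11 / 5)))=34775 / 906576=0.04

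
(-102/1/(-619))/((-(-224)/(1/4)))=51/277312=0.00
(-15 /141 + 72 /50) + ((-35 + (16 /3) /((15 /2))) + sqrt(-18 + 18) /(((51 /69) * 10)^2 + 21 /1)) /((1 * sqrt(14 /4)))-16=-1543 * sqrt(14) /315-17233 /1175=-32.99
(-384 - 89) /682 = -43 /62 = -0.69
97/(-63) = -97/63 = -1.54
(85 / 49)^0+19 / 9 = 28 / 9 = 3.11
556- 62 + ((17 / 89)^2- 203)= 2305300 / 7921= 291.04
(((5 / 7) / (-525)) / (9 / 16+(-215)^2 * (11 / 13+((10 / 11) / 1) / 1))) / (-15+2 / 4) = 4576 / 3956935506405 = 0.00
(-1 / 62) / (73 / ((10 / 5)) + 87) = -1 / 7657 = -0.00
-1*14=-14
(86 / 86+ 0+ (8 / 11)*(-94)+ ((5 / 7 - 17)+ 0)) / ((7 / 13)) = -83733 / 539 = -155.35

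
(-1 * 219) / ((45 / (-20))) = 292 / 3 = 97.33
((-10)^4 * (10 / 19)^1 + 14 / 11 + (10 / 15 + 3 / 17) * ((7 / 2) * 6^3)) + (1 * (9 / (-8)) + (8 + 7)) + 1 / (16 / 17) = 336357103 / 56848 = 5916.78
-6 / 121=-0.05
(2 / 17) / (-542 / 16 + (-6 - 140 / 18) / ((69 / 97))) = -9936 / 4496755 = -0.00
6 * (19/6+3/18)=20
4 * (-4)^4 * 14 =14336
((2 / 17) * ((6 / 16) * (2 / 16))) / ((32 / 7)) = 21 / 17408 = 0.00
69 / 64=1.08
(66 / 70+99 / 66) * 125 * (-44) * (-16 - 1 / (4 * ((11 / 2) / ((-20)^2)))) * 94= 302191200 / 7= 43170171.43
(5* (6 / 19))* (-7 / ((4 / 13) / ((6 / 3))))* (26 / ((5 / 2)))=-14196 / 19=-747.16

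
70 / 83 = 0.84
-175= -175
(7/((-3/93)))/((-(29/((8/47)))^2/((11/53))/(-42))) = -6416256/98461757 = -0.07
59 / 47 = 1.26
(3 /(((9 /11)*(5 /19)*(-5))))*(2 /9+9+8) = -6479 /135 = -47.99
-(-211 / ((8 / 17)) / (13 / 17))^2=-3718438441 / 10816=-343790.54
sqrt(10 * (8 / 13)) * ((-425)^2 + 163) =723152 * sqrt(65) / 13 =448479.83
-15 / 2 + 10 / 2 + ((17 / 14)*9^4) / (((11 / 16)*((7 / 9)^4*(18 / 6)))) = 3901978319 / 369754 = 10552.90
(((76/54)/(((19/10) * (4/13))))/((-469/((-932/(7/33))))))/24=166595/177282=0.94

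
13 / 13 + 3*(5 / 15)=2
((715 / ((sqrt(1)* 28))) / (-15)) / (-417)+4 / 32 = 9043 / 70056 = 0.13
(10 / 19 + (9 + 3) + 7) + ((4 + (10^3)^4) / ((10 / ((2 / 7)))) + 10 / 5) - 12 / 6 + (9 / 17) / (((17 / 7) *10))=10982000007557637 / 384370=28571428591.09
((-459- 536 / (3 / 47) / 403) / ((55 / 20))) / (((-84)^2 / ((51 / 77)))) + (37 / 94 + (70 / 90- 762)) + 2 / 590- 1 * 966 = -14416485917566157 / 8348470390260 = -1726.84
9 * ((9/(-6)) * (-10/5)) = 27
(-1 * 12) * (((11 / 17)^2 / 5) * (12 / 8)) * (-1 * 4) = 8712 / 1445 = 6.03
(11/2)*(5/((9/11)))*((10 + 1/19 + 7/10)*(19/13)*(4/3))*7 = 4929.97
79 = 79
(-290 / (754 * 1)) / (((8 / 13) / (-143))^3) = 2470954915 / 512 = 4826083.82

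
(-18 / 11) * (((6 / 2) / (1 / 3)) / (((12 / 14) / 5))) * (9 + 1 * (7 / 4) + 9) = -74655 / 44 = -1696.70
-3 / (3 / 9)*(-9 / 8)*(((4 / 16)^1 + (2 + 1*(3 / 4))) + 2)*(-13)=-5265 / 8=-658.12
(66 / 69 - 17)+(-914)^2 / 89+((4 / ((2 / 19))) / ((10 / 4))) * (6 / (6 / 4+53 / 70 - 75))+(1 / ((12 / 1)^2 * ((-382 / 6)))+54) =11848530415667 / 1257382032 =9423.17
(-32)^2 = 1024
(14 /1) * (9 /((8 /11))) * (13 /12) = 3003 /16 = 187.69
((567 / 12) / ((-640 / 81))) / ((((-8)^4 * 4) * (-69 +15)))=567 / 83886080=0.00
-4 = -4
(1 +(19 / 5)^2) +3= 461 / 25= 18.44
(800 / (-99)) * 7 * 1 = -5600 / 99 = -56.57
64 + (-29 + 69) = 104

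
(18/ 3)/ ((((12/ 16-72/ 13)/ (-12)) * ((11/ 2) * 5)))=2496/ 4565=0.55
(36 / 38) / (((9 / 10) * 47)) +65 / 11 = 58265 / 9823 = 5.93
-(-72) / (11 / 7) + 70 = 1274 / 11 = 115.82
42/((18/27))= 63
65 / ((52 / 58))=145 / 2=72.50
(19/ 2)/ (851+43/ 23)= 0.01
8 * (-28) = -224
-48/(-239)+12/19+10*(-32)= -1449340/4541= -319.17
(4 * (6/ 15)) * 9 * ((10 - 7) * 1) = 43.20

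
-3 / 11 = -0.27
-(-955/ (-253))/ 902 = -955/ 228206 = -0.00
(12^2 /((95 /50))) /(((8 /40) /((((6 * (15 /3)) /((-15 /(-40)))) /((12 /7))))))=336000 /19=17684.21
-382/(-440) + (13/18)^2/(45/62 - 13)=11197141/13561020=0.83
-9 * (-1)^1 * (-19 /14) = -171 /14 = -12.21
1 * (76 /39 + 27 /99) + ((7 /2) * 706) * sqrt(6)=953 /429 + 2471 * sqrt(6)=6054.91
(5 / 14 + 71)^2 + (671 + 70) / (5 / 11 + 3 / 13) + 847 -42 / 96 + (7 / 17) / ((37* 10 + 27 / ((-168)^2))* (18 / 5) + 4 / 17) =977190342464647 / 139207650736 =7019.66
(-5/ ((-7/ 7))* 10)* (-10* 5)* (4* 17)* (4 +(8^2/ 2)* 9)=-49640000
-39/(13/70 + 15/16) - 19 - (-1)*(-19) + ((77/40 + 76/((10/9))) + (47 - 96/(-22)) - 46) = 821107/276760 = 2.97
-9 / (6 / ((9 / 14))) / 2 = -27 / 56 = -0.48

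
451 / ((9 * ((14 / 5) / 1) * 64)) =2255 / 8064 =0.28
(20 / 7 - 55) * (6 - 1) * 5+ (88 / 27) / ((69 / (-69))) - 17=-250204 / 189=-1323.83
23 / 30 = 0.77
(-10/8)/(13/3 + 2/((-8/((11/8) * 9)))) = -120/119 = -1.01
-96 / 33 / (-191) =32 / 2101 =0.02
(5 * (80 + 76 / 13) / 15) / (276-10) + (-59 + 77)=31308 / 1729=18.11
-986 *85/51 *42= -69020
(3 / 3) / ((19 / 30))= 30 / 19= 1.58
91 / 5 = 18.20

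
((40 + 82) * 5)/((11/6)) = 3660/11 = 332.73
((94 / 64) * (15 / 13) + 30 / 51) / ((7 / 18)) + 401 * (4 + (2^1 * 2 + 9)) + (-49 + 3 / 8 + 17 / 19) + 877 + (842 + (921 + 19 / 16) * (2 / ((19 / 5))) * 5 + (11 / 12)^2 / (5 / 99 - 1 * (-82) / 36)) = 2367770299389 / 216802768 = 10921.31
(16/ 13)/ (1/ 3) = 48/ 13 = 3.69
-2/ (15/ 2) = -4/ 15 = -0.27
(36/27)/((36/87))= 29/9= 3.22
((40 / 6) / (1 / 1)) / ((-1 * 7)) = -20 / 21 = -0.95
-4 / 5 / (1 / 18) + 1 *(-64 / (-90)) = -616 / 45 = -13.69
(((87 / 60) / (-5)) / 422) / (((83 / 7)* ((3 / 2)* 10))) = -203 / 52539000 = -0.00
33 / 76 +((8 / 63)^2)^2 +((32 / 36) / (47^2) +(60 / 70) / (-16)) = 2016833390627 / 5289340209048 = 0.38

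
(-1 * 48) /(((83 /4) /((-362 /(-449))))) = -69504 /37267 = -1.87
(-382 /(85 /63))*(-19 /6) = 76209 /85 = 896.58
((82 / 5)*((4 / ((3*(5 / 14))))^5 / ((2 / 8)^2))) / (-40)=-4757.60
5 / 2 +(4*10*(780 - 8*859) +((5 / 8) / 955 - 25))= -372377419 / 1528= -243702.50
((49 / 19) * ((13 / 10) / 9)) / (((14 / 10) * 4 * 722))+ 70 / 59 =1.19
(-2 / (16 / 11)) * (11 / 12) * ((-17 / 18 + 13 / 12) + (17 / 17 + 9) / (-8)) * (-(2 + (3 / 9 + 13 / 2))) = -32065 / 2592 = -12.37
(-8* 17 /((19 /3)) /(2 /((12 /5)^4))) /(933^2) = -470016 /1148561875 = -0.00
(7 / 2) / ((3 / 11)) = 77 / 6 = 12.83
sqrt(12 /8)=sqrt(6) /2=1.22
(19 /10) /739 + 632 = 4670499 /7390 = 632.00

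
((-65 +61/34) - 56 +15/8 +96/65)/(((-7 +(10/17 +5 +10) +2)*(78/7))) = -2389681/2433600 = -0.98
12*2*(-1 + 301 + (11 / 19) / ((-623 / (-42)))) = 12176784 / 1691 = 7200.94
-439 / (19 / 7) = -3073 / 19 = -161.74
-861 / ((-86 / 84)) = 36162 / 43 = 840.98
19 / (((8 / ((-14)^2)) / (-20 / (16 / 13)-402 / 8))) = -123823 / 4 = -30955.75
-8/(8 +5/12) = -96/101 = -0.95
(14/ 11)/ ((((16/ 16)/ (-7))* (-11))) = 98/ 121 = 0.81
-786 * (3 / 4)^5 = -95499 / 512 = -186.52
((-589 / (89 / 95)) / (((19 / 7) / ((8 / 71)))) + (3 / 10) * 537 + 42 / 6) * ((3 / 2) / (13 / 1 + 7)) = 26919117 / 2527600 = 10.65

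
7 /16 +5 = 87 /16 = 5.44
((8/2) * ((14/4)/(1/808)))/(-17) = -11312/17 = -665.41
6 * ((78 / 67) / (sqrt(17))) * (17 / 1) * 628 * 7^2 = 14401296 * sqrt(17) / 67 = 886239.77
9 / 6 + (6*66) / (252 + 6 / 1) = 261 / 86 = 3.03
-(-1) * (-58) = -58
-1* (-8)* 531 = 4248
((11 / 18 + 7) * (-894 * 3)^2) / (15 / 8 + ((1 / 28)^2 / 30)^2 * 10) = 3028588325360640 / 103723201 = 29198754.92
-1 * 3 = -3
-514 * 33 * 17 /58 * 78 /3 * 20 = -2585242.76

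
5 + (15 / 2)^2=245 / 4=61.25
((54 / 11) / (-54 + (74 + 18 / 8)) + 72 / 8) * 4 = 36108 / 979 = 36.88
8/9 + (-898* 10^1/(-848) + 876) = 1693309/1908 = 887.48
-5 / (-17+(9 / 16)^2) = 1280 / 4271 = 0.30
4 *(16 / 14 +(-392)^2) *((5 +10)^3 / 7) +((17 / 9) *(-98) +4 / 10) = 653460612712 / 2205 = 296354019.37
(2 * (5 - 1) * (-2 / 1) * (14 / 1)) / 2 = -112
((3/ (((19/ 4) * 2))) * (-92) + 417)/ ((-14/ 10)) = -5265/ 19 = -277.11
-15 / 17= -0.88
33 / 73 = 0.45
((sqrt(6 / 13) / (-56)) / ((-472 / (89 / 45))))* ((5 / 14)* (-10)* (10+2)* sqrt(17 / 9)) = -445* sqrt(1326) / 5411952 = -0.00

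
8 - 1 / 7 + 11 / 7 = 66 / 7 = 9.43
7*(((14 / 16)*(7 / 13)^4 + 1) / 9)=190785 / 228488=0.83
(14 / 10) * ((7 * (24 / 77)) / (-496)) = -0.01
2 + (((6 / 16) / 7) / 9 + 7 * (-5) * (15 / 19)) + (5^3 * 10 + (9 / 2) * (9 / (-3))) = 3865111 / 3192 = 1210.87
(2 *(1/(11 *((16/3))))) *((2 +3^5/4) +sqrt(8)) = 3 *sqrt(2)/44 +753/352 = 2.24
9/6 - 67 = -131/2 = -65.50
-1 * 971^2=-942841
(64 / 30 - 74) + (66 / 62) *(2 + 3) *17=8657 / 465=18.62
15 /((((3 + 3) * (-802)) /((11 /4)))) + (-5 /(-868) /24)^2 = -1491769495 /174022861824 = -0.01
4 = 4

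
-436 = -436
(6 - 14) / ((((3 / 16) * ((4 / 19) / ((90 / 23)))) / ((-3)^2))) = -164160 / 23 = -7137.39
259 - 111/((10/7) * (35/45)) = 1591/10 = 159.10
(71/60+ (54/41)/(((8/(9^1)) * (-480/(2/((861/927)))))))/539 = 2658445/1217743296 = 0.00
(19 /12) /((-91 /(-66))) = 209 /182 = 1.15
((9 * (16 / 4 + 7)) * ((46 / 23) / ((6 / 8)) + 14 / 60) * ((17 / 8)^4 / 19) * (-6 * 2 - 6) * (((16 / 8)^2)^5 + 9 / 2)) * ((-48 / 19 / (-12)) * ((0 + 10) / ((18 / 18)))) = -12008769.82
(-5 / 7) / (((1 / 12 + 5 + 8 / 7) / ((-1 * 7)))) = 420 / 523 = 0.80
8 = 8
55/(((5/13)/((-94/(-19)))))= 13442/19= 707.47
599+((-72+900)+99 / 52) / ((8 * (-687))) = 57048751 / 95264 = 598.85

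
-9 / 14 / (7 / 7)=-9 / 14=-0.64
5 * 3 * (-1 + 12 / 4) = 30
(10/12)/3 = 5/18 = 0.28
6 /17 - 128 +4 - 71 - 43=-4040 /17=-237.65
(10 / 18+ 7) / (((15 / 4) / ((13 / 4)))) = 884 / 135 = 6.55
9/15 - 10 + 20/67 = -3049/335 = -9.10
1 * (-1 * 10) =-10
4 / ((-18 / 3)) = -2 / 3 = -0.67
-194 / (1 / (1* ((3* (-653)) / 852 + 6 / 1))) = -101947 / 142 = -717.94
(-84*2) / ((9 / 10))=-560 / 3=-186.67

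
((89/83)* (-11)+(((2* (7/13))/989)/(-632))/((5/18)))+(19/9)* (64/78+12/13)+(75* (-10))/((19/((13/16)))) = -5347620355201/133069593960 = -40.19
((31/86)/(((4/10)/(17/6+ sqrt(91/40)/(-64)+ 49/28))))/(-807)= -8525/1665648+ 31 *sqrt(910)/35533824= -0.01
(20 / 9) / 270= 2 / 243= 0.01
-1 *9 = -9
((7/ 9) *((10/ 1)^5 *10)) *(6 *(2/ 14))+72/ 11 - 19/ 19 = 22000183/ 33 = 666672.21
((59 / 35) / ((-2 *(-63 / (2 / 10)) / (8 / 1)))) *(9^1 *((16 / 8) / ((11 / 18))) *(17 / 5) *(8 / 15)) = 385152 / 336875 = 1.14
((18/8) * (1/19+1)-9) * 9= -59.68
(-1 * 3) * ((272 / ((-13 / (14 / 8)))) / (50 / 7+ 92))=4998 / 4511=1.11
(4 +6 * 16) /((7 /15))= 1500 /7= 214.29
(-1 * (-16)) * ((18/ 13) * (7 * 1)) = 2016/ 13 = 155.08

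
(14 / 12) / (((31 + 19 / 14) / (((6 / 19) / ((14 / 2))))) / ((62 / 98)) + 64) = 434 / 445551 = 0.00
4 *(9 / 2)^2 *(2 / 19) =162 / 19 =8.53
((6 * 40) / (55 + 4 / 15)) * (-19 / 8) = -8550 / 829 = -10.31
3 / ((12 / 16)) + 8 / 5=28 / 5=5.60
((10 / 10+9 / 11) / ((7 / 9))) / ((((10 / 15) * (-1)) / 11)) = -270 / 7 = -38.57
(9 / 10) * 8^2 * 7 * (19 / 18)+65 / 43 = 91829 / 215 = 427.11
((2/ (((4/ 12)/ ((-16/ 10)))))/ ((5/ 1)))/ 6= -8/ 25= -0.32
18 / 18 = 1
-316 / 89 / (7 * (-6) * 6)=79 / 5607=0.01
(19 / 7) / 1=2.71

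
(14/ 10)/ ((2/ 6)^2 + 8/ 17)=1071/ 445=2.41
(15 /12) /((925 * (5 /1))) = 1 /3700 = 0.00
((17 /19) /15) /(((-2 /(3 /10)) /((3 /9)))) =-0.00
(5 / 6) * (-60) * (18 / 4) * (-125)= 28125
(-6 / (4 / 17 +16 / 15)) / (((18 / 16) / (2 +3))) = -1700 / 83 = -20.48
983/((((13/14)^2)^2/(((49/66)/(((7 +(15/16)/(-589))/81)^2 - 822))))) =-179701243696512018432/150478537103757241093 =-1.19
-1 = -1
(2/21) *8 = 0.76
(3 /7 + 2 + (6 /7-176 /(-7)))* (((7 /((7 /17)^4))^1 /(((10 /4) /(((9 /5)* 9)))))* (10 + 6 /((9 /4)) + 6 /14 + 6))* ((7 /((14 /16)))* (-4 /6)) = -1919488976352 /420175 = -4568308.39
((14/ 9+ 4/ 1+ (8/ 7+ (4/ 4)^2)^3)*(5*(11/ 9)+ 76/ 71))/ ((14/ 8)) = 872368900/ 13808151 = 63.18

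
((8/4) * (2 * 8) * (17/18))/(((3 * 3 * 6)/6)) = 272/81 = 3.36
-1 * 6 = -6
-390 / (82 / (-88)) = 17160 / 41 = 418.54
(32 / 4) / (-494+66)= -2 / 107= -0.02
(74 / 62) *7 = 259 / 31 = 8.35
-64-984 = -1048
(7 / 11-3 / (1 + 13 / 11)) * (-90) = 2925 / 44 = 66.48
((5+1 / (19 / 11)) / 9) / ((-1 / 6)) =-212 / 57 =-3.72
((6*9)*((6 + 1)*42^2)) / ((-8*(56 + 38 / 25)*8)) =-2083725 / 11504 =-181.13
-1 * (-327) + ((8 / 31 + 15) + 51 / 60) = 212727 / 620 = 343.11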